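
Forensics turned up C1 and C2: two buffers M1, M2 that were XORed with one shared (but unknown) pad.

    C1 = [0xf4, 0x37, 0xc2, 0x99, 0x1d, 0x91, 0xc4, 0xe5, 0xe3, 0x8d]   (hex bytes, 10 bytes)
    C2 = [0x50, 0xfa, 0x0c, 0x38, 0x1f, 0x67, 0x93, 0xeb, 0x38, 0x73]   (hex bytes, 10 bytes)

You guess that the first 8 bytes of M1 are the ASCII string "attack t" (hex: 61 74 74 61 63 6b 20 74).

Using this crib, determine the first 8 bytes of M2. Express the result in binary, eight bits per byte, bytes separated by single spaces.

First, C1 ⊕ C2 = (M1 ⊕ K) ⊕ (M2 ⊕ K) = M1 ⊕ M2, so the key drops out. Then M2 = (M1 ⊕ M2) ⊕ M1 over the first 8 bytes.
byte 0: (f4 ^ 50) ^ 61 = a4 ^ 61 = c5
byte 1: (37 ^ fa) ^ 74 = cd ^ 74 = b9
byte 2: (c2 ^ 0c) ^ 74 = ce ^ 74 = ba
byte 3: (99 ^ 38) ^ 61 = a1 ^ 61 = c0
byte 4: (1d ^ 1f) ^ 63 = 02 ^ 63 = 61
byte 5: (91 ^ 67) ^ 6b = f6 ^ 6b = 9d
byte 6: (c4 ^ 93) ^ 20 = 57 ^ 20 = 77
byte 7: (e5 ^ eb) ^ 74 = 0e ^ 74 = 7a

11000101 10111001 10111010 11000000 01100001 10011101 01110111 01111010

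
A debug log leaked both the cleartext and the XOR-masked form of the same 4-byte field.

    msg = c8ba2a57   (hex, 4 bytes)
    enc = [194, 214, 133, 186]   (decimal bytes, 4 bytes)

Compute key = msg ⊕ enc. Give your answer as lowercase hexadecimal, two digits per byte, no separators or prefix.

0a6cafed

Since enc = msg ⊕ key, XORing both sides with msg gives key = msg ⊕ enc.
200 xor 194 =  10
186 xor 214 = 108
 42 xor 133 = 175
 87 xor 186 = 237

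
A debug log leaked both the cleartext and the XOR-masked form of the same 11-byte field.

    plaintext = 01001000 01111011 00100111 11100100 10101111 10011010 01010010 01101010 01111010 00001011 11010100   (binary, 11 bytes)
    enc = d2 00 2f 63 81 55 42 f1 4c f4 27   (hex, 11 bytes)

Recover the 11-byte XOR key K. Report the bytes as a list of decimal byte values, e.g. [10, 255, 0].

Since enc = plaintext ⊕ K, XORing both sides with plaintext gives K = plaintext ⊕ enc.
48 xor d2 = 9a
7b xor 00 = 7b
27 xor 2f = 08
e4 xor 63 = 87
af xor 81 = 2e
9a xor 55 = cf
52 xor 42 = 10
6a xor f1 = 9b
7a xor 4c = 36
0b xor f4 = ff
d4 xor 27 = f3

[154, 123, 8, 135, 46, 207, 16, 155, 54, 255, 243]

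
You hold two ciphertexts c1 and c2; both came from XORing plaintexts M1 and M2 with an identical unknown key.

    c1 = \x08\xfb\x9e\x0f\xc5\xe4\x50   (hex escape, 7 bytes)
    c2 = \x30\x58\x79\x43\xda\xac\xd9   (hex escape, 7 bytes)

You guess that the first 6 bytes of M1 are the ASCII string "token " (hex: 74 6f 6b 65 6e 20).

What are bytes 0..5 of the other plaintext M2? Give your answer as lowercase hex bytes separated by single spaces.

First, c1 ⊕ c2 = (M1 ⊕ K) ⊕ (M2 ⊕ K) = M1 ⊕ M2, so the key drops out. Then M2 = (M1 ⊕ M2) ⊕ M1 over the first 6 bytes.
byte 0: (08 ⊕ 30) ⊕ 74 = 38 ⊕ 74 = 4c
byte 1: (fb ⊕ 58) ⊕ 6f = a3 ⊕ 6f = cc
byte 2: (9e ⊕ 79) ⊕ 6b = e7 ⊕ 6b = 8c
byte 3: (0f ⊕ 43) ⊕ 65 = 4c ⊕ 65 = 29
byte 4: (c5 ⊕ da) ⊕ 6e = 1f ⊕ 6e = 71
byte 5: (e4 ⊕ ac) ⊕ 20 = 48 ⊕ 20 = 68

4c cc 8c 29 71 68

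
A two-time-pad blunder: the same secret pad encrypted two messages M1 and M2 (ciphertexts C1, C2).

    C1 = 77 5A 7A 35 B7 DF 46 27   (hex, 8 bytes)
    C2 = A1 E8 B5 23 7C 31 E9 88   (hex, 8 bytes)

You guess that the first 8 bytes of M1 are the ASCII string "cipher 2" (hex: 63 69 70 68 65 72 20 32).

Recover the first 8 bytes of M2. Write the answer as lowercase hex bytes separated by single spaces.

First, C1 ⊕ C2 = (M1 ⊕ K) ⊕ (M2 ⊕ K) = M1 ⊕ M2, so the key drops out. Then M2 = (M1 ⊕ M2) ⊕ M1 over the first 8 bytes.
byte 0: (77 ^ a1) ^ 63 = d6 ^ 63 = b5
byte 1: (5a ^ e8) ^ 69 = b2 ^ 69 = db
byte 2: (7a ^ b5) ^ 70 = cf ^ 70 = bf
byte 3: (35 ^ 23) ^ 68 = 16 ^ 68 = 7e
byte 4: (b7 ^ 7c) ^ 65 = cb ^ 65 = ae
byte 5: (df ^ 31) ^ 72 = ee ^ 72 = 9c
byte 6: (46 ^ e9) ^ 20 = af ^ 20 = 8f
byte 7: (27 ^ 88) ^ 32 = af ^ 32 = 9d

b5 db bf 7e ae 9c 8f 9d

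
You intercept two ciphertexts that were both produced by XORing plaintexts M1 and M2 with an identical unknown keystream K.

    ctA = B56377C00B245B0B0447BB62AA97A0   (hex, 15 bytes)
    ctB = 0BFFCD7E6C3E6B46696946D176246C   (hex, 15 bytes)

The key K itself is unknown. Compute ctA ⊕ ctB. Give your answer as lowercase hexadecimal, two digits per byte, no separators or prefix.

be9cbabe671a304d6d2efdb3dcb3cc

ctA ⊕ ctB = (M1 ⊕ K) ⊕ (M2 ⊕ K) = M1 ⊕ M2 — the shared key cancels under XOR.
10110101 xor 00001011 = 10111110
01100011 xor 11111111 = 10011100
01110111 xor 11001101 = 10111010
11000000 xor 01111110 = 10111110
00001011 xor 01101100 = 01100111
00100100 xor 00111110 = 00011010
01011011 xor 01101011 = 00110000
00001011 xor 01000110 = 01001101
00000100 xor 01101001 = 01101101
01000111 xor 01101001 = 00101110
10111011 xor 01000110 = 11111101
01100010 xor 11010001 = 10110011
10101010 xor 01110110 = 11011100
10010111 xor 00100100 = 10110011
10100000 xor 01101100 = 11001100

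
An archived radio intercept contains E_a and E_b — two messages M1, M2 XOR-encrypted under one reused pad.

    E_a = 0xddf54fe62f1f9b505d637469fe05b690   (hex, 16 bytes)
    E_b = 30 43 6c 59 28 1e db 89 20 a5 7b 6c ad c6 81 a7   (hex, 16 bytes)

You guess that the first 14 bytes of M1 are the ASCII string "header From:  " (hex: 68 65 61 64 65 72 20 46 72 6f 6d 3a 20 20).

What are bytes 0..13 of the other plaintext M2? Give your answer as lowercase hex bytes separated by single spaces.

85 d3 42 db 62 73 60 9f 0f a9 62 3f 73 e3

First, E_a ⊕ E_b = (M1 ⊕ K) ⊕ (M2 ⊕ K) = M1 ⊕ M2, so the key drops out. Then M2 = (M1 ⊕ M2) ⊕ M1 over the first 14 bytes.
byte 0: (dd ^ 30) ^ 68 = ed ^ 68 = 85
byte 1: (f5 ^ 43) ^ 65 = b6 ^ 65 = d3
byte 2: (4f ^ 6c) ^ 61 = 23 ^ 61 = 42
byte 3: (e6 ^ 59) ^ 64 = bf ^ 64 = db
byte 4: (2f ^ 28) ^ 65 = 07 ^ 65 = 62
byte 5: (1f ^ 1e) ^ 72 = 01 ^ 72 = 73
byte 6: (9b ^ db) ^ 20 = 40 ^ 20 = 60
byte 7: (50 ^ 89) ^ 46 = d9 ^ 46 = 9f
byte 8: (5d ^ 20) ^ 72 = 7d ^ 72 = 0f
byte 9: (63 ^ a5) ^ 6f = c6 ^ 6f = a9
byte 10: (74 ^ 7b) ^ 6d = 0f ^ 6d = 62
byte 11: (69 ^ 6c) ^ 3a = 05 ^ 3a = 3f
byte 12: (fe ^ ad) ^ 20 = 53 ^ 20 = 73
byte 13: (05 ^ c6) ^ 20 = c3 ^ 20 = e3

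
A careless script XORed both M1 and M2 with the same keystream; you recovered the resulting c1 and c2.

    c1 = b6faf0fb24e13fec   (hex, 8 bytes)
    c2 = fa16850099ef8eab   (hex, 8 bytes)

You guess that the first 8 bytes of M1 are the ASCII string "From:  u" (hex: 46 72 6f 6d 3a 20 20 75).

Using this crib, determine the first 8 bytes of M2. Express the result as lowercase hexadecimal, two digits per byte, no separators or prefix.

First, c1 ⊕ c2 = (M1 ⊕ K) ⊕ (M2 ⊕ K) = M1 ⊕ M2, so the key drops out. Then M2 = (M1 ⊕ M2) ⊕ M1 over the first 8 bytes.
byte 0: (b6 XOR fa) XOR 46 = 4c XOR 46 = 0a
byte 1: (fa XOR 16) XOR 72 = ec XOR 72 = 9e
byte 2: (f0 XOR 85) XOR 6f = 75 XOR 6f = 1a
byte 3: (fb XOR 00) XOR 6d = fb XOR 6d = 96
byte 4: (24 XOR 99) XOR 3a = bd XOR 3a = 87
byte 5: (e1 XOR ef) XOR 20 = 0e XOR 20 = 2e
byte 6: (3f XOR 8e) XOR 20 = b1 XOR 20 = 91
byte 7: (ec XOR ab) XOR 75 = 47 XOR 75 = 32

0a9e1a96872e9132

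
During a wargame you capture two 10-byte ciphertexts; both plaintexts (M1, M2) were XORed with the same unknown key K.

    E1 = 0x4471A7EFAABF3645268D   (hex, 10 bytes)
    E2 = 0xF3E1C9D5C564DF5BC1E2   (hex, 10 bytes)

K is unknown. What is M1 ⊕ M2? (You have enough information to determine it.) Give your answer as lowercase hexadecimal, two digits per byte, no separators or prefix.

E1 ⊕ E2 = (M1 ⊕ K) ⊕ (M2 ⊕ K) = M1 ⊕ M2 — the shared key cancels under XOR.
44 XOR f3 = b7
71 XOR e1 = 90
a7 XOR c9 = 6e
ef XOR d5 = 3a
aa XOR c5 = 6f
bf XOR 64 = db
36 XOR df = e9
45 XOR 5b = 1e
26 XOR c1 = e7
8d XOR e2 = 6f

b7906e3a6fdbe91ee76f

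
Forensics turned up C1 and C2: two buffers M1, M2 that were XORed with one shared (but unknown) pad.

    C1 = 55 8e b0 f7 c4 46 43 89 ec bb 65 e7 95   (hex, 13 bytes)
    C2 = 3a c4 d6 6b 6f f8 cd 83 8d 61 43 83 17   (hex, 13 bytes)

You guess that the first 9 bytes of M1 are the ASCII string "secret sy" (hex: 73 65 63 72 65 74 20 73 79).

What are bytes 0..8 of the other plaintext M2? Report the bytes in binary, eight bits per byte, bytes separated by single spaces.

First, C1 ⊕ C2 = (M1 ⊕ K) ⊕ (M2 ⊕ K) = M1 ⊕ M2, so the key drops out. Then M2 = (M1 ⊕ M2) ⊕ M1 over the first 9 bytes.
byte 0: (55 ^ 3a) ^ 73 = 6f ^ 73 = 1c
byte 1: (8e ^ c4) ^ 65 = 4a ^ 65 = 2f
byte 2: (b0 ^ d6) ^ 63 = 66 ^ 63 = 05
byte 3: (f7 ^ 6b) ^ 72 = 9c ^ 72 = ee
byte 4: (c4 ^ 6f) ^ 65 = ab ^ 65 = ce
byte 5: (46 ^ f8) ^ 74 = be ^ 74 = ca
byte 6: (43 ^ cd) ^ 20 = 8e ^ 20 = ae
byte 7: (89 ^ 83) ^ 73 = 0a ^ 73 = 79
byte 8: (ec ^ 8d) ^ 79 = 61 ^ 79 = 18

00011100 00101111 00000101 11101110 11001110 11001010 10101110 01111001 00011000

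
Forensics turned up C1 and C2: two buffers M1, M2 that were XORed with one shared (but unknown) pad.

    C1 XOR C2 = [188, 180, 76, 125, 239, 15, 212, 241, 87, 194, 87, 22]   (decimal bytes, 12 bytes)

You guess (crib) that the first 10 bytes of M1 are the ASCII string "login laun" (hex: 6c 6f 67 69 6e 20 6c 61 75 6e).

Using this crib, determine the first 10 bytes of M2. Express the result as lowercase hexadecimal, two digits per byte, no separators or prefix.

d0db2b14812fb89022ac

Since C1 ⊕ C2 = M1 ⊕ M2, XORing with the guessed M1 bytes yields the corresponding M2 bytes: M2 = (C1 ⊕ C2) ⊕ M1.
10111100 ^ 01101100 = 11010000
10110100 ^ 01101111 = 11011011
01001100 ^ 01100111 = 00101011
01111101 ^ 01101001 = 00010100
11101111 ^ 01101110 = 10000001
00001111 ^ 00100000 = 00101111
11010100 ^ 01101100 = 10111000
11110001 ^ 01100001 = 10010000
01010111 ^ 01110101 = 00100010
11000010 ^ 01101110 = 10101100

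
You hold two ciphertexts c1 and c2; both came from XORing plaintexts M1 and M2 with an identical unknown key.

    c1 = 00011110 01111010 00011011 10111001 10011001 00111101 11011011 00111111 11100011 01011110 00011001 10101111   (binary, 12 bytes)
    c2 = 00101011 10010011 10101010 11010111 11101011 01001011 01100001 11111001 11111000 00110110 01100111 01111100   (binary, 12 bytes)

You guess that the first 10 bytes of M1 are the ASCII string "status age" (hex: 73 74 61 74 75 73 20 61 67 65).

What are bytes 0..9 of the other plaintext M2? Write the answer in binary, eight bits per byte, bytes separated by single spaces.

First, c1 ⊕ c2 = (M1 ⊕ K) ⊕ (M2 ⊕ K) = M1 ⊕ M2, so the key drops out. Then M2 = (M1 ⊕ M2) ⊕ M1 over the first 10 bytes.
byte 0: (1e ^ 2b) ^ 73 = 35 ^ 73 = 46
byte 1: (7a ^ 93) ^ 74 = e9 ^ 74 = 9d
byte 2: (1b ^ aa) ^ 61 = b1 ^ 61 = d0
byte 3: (b9 ^ d7) ^ 74 = 6e ^ 74 = 1a
byte 4: (99 ^ eb) ^ 75 = 72 ^ 75 = 07
byte 5: (3d ^ 4b) ^ 73 = 76 ^ 73 = 05
byte 6: (db ^ 61) ^ 20 = ba ^ 20 = 9a
byte 7: (3f ^ f9) ^ 61 = c6 ^ 61 = a7
byte 8: (e3 ^ f8) ^ 67 = 1b ^ 67 = 7c
byte 9: (5e ^ 36) ^ 65 = 68 ^ 65 = 0d

01000110 10011101 11010000 00011010 00000111 00000101 10011010 10100111 01111100 00001101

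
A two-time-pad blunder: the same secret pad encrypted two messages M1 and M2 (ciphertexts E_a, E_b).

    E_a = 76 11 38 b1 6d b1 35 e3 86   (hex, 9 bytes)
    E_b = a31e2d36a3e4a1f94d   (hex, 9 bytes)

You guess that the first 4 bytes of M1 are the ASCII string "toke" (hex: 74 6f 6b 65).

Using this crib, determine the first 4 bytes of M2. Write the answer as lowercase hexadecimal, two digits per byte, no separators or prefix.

a1607ee2

First, E_a ⊕ E_b = (M1 ⊕ K) ⊕ (M2 ⊕ K) = M1 ⊕ M2, so the key drops out. Then M2 = (M1 ⊕ M2) ⊕ M1 over the first 4 bytes.
byte 0: (76 ^ a3) ^ 74 = d5 ^ 74 = a1
byte 1: (11 ^ 1e) ^ 6f = 0f ^ 6f = 60
byte 2: (38 ^ 2d) ^ 6b = 15 ^ 6b = 7e
byte 3: (b1 ^ 36) ^ 65 = 87 ^ 65 = e2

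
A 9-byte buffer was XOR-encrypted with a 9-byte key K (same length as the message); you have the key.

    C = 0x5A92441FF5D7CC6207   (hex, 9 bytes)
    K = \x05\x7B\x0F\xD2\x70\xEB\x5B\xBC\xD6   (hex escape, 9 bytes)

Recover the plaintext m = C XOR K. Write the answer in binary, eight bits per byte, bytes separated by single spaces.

01011111 11101001 01001011 11001101 10000101 00111100 10010111 11011110 11010001

XOR is its own inverse, so applying the key byte-wise gives the result directly.
01011010 ^ 00000101 = 01011111
10010010 ^ 01111011 = 11101001
01000100 ^ 00001111 = 01001011
00011111 ^ 11010010 = 11001101
11110101 ^ 01110000 = 10000101
11010111 ^ 11101011 = 00111100
11001100 ^ 01011011 = 10010111
01100010 ^ 10111100 = 11011110
00000111 ^ 11010110 = 11010001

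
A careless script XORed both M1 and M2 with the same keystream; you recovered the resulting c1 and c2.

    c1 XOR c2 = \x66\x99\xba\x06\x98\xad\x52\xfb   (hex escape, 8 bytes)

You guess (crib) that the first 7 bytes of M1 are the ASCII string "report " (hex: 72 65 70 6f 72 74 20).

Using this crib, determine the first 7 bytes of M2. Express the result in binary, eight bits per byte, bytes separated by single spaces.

Since c1 ⊕ c2 = M1 ⊕ M2, XORing with the guessed M1 bytes yields the corresponding M2 bytes: M2 = (c1 ⊕ c2) ⊕ M1.
byte 0: 01100110 XOR 01110010 = 00010100
byte 1: 10011001 XOR 01100101 = 11111100
byte 2: 10111010 XOR 01110000 = 11001010
byte 3: 00000110 XOR 01101111 = 01101001
byte 4: 10011000 XOR 01110010 = 11101010
byte 5: 10101101 XOR 01110100 = 11011001
byte 6: 01010010 XOR 00100000 = 01110010

00010100 11111100 11001010 01101001 11101010 11011001 01110010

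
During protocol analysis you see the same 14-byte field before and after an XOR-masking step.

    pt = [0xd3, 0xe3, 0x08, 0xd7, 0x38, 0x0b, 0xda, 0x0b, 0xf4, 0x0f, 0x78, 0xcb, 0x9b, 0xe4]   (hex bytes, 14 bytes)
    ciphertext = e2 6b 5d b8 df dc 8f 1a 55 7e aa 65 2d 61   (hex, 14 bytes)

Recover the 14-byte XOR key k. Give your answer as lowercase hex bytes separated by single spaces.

Since ciphertext = pt ⊕ k, XORing both sides with pt gives k = pt ⊕ ciphertext.
byte 0: 211 XOR 226 =  49
byte 1: 227 XOR 107 = 136
byte 2:   8 XOR  93 =  85
byte 3: 215 XOR 184 = 111
byte 4:  56 XOR 223 = 231
byte 5:  11 XOR 220 = 215
byte 6: 218 XOR 143 =  85
byte 7:  11 XOR  26 =  17
byte 8: 244 XOR  85 = 161
byte 9:  15 XOR 126 = 113
byte 10: 120 XOR 170 = 210
byte 11: 203 XOR 101 = 174
byte 12: 155 XOR  45 = 182
byte 13: 228 XOR  97 = 133

31 88 55 6f e7 d7 55 11 a1 71 d2 ae b6 85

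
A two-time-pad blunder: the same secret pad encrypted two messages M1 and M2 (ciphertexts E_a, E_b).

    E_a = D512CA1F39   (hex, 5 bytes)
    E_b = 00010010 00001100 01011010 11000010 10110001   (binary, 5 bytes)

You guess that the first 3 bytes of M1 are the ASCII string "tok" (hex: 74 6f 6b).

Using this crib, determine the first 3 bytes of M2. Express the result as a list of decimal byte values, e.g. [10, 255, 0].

[179, 113, 251]

First, E_a ⊕ E_b = (M1 ⊕ K) ⊕ (M2 ⊕ K) = M1 ⊕ M2, so the key drops out. Then M2 = (M1 ⊕ M2) ⊕ M1 over the first 3 bytes.
byte 0: (d5 ⊕ 12) ⊕ 74 = c7 ⊕ 74 = b3
byte 1: (12 ⊕ 0c) ⊕ 6f = 1e ⊕ 6f = 71
byte 2: (ca ⊕ 5a) ⊕ 6b = 90 ⊕ 6b = fb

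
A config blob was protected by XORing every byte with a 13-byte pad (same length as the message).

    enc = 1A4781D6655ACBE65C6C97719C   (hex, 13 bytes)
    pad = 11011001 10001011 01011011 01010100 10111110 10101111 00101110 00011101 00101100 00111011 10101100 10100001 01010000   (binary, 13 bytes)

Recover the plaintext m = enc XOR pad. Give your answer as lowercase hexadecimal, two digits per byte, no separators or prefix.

XOR is its own inverse, so applying the key byte-wise gives the result directly.
byte 0: 1a XOR d9 = c3
byte 1: 47 XOR 8b = cc
byte 2: 81 XOR 5b = da
byte 3: d6 XOR 54 = 82
byte 4: 65 XOR be = db
byte 5: 5a XOR af = f5
byte 6: cb XOR 2e = e5
byte 7: e6 XOR 1d = fb
byte 8: 5c XOR 2c = 70
byte 9: 6c XOR 3b = 57
byte 10: 97 XOR ac = 3b
byte 11: 71 XOR a1 = d0
byte 12: 9c XOR 50 = cc

c3ccda82dbf5e5fb70573bd0cc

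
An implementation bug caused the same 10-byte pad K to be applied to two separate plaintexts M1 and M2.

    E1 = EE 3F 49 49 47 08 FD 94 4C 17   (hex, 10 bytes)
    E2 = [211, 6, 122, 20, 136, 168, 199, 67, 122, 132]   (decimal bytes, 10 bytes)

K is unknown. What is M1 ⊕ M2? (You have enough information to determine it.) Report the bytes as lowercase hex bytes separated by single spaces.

3d 39 33 5d cf a0 3a d7 36 93

E1 ⊕ E2 = (M1 ⊕ K) ⊕ (M2 ⊕ K) = M1 ⊕ M2 — the shared key cancels under XOR.
byte 0: 238 xor 211 =  61
byte 1:  63 xor   6 =  57
byte 2:  73 xor 122 =  51
byte 3:  73 xor  20 =  93
byte 4:  71 xor 136 = 207
byte 5:   8 xor 168 = 160
byte 6: 253 xor 199 =  58
byte 7: 148 xor  67 = 215
byte 8:  76 xor 122 =  54
byte 9:  23 xor 132 = 147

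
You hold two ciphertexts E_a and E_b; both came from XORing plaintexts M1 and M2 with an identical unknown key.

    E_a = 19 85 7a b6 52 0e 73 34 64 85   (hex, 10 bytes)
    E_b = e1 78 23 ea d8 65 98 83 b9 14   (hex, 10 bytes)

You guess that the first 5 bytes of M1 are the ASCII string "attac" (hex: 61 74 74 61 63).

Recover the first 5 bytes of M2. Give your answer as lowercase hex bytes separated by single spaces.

99 89 2d 3d e9

First, E_a ⊕ E_b = (M1 ⊕ K) ⊕ (M2 ⊕ K) = M1 ⊕ M2, so the key drops out. Then M2 = (M1 ⊕ M2) ⊕ M1 over the first 5 bytes.
byte 0: (19 ^ e1) ^ 61 = f8 ^ 61 = 99
byte 1: (85 ^ 78) ^ 74 = fd ^ 74 = 89
byte 2: (7a ^ 23) ^ 74 = 59 ^ 74 = 2d
byte 3: (b6 ^ ea) ^ 61 = 5c ^ 61 = 3d
byte 4: (52 ^ d8) ^ 63 = 8a ^ 63 = e9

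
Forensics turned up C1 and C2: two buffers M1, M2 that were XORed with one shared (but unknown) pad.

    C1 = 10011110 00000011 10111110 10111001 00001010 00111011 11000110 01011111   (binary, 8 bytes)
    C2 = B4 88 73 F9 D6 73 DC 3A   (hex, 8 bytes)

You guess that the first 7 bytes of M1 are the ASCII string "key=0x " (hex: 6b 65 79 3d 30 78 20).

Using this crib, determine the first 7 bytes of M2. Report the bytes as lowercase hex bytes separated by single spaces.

First, C1 ⊕ C2 = (M1 ⊕ K) ⊕ (M2 ⊕ K) = M1 ⊕ M2, so the key drops out. Then M2 = (M1 ⊕ M2) ⊕ M1 over the first 7 bytes.
byte 0: (9e XOR b4) XOR 6b = 2a XOR 6b = 41
byte 1: (03 XOR 88) XOR 65 = 8b XOR 65 = ee
byte 2: (be XOR 73) XOR 79 = cd XOR 79 = b4
byte 3: (b9 XOR f9) XOR 3d = 40 XOR 3d = 7d
byte 4: (0a XOR d6) XOR 30 = dc XOR 30 = ec
byte 5: (3b XOR 73) XOR 78 = 48 XOR 78 = 30
byte 6: (c6 XOR dc) XOR 20 = 1a XOR 20 = 3a

41 ee b4 7d ec 30 3a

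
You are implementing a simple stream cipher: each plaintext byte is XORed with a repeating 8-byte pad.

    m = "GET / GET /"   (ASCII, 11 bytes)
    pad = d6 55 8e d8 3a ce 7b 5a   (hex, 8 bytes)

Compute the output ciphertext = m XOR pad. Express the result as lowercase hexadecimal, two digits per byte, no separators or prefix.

9110daf815ee3c1f8275a1

The 8-byte key repeats, so the effective keystream is d6 55 8e d8 3a ce 7b 5a d6 55 8e.
byte 0: 47 ^ d6 = 91
byte 1: 45 ^ 55 = 10
byte 2: 54 ^ 8e = da
byte 3: 20 ^ d8 = f8
byte 4: 2f ^ 3a = 15
byte 5: 20 ^ ce = ee
byte 6: 47 ^ 7b = 3c
byte 7: 45 ^ 5a = 1f
byte 8: 54 ^ d6 = 82
byte 9: 20 ^ 55 = 75
byte 10: 2f ^ 8e = a1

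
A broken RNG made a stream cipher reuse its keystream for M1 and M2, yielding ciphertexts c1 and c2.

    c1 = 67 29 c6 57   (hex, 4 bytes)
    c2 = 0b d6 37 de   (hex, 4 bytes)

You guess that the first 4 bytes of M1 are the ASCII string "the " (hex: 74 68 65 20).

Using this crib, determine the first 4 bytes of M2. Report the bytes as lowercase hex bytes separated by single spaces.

First, c1 ⊕ c2 = (M1 ⊕ K) ⊕ (M2 ⊕ K) = M1 ⊕ M2, so the key drops out. Then M2 = (M1 ⊕ M2) ⊕ M1 over the first 4 bytes.
byte 0: (67 xor 0b) xor 74 = 6c xor 74 = 18
byte 1: (29 xor d6) xor 68 = ff xor 68 = 97
byte 2: (c6 xor 37) xor 65 = f1 xor 65 = 94
byte 3: (57 xor de) xor 20 = 89 xor 20 = a9

18 97 94 a9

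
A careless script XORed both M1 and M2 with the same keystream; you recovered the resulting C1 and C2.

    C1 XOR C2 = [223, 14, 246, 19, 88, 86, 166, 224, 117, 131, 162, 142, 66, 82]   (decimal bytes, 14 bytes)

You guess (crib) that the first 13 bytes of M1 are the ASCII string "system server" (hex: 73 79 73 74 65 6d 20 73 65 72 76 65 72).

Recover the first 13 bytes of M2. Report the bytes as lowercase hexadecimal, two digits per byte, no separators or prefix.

ac7785673d3b869310f1d4eb30

Since C1 ⊕ C2 = M1 ⊕ M2, XORing with the guessed M1 bytes yields the corresponding M2 bytes: M2 = (C1 ⊕ C2) ⊕ M1.
df xor 73 = ac
0e xor 79 = 77
f6 xor 73 = 85
13 xor 74 = 67
58 xor 65 = 3d
56 xor 6d = 3b
a6 xor 20 = 86
e0 xor 73 = 93
75 xor 65 = 10
83 xor 72 = f1
a2 xor 76 = d4
8e xor 65 = eb
42 xor 72 = 30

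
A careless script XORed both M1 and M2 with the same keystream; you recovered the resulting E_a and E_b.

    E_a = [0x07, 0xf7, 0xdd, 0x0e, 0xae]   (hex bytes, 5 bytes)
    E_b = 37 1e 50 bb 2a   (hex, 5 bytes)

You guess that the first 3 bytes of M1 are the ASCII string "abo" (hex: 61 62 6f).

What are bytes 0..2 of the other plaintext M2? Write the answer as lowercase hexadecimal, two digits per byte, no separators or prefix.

First, E_a ⊕ E_b = (M1 ⊕ K) ⊕ (M2 ⊕ K) = M1 ⊕ M2, so the key drops out. Then M2 = (M1 ⊕ M2) ⊕ M1 over the first 3 bytes.
byte 0: (07 XOR 37) XOR 61 = 30 XOR 61 = 51
byte 1: (f7 XOR 1e) XOR 62 = e9 XOR 62 = 8b
byte 2: (dd XOR 50) XOR 6f = 8d XOR 6f = e2

518be2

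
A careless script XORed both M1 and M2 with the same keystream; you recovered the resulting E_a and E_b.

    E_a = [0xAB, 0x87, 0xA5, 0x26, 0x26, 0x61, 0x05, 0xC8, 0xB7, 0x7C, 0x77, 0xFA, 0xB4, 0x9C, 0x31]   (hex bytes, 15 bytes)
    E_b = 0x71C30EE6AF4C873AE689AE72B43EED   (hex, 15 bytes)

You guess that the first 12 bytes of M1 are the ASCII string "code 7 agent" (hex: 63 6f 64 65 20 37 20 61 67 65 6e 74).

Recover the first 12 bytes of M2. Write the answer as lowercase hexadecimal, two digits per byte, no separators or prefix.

First, E_a ⊕ E_b = (M1 ⊕ K) ⊕ (M2 ⊕ K) = M1 ⊕ M2, so the key drops out. Then M2 = (M1 ⊕ M2) ⊕ M1 over the first 12 bytes.
byte 0: (ab XOR 71) XOR 63 = da XOR 63 = b9
byte 1: (87 XOR c3) XOR 6f = 44 XOR 6f = 2b
byte 2: (a5 XOR 0e) XOR 64 = ab XOR 64 = cf
byte 3: (26 XOR e6) XOR 65 = c0 XOR 65 = a5
byte 4: (26 XOR af) XOR 20 = 89 XOR 20 = a9
byte 5: (61 XOR 4c) XOR 37 = 2d XOR 37 = 1a
byte 6: (05 XOR 87) XOR 20 = 82 XOR 20 = a2
byte 7: (c8 XOR 3a) XOR 61 = f2 XOR 61 = 93
byte 8: (b7 XOR e6) XOR 67 = 51 XOR 67 = 36
byte 9: (7c XOR 89) XOR 65 = f5 XOR 65 = 90
byte 10: (77 XOR ae) XOR 6e = d9 XOR 6e = b7
byte 11: (fa XOR 72) XOR 74 = 88 XOR 74 = fc

b92bcfa5a91aa2933690b7fc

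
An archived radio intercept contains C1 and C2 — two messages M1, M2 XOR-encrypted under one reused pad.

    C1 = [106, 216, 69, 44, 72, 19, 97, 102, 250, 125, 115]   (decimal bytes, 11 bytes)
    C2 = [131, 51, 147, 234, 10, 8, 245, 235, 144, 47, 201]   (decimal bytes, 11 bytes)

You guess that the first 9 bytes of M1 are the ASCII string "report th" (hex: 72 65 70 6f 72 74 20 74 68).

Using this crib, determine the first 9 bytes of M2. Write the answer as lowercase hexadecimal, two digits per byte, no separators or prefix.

First, C1 ⊕ C2 = (M1 ⊕ K) ⊕ (M2 ⊕ K) = M1 ⊕ M2, so the key drops out. Then M2 = (M1 ⊕ M2) ⊕ M1 over the first 9 bytes.
byte 0: (6a xor 83) xor 72 = e9 xor 72 = 9b
byte 1: (d8 xor 33) xor 65 = eb xor 65 = 8e
byte 2: (45 xor 93) xor 70 = d6 xor 70 = a6
byte 3: (2c xor ea) xor 6f = c6 xor 6f = a9
byte 4: (48 xor 0a) xor 72 = 42 xor 72 = 30
byte 5: (13 xor 08) xor 74 = 1b xor 74 = 6f
byte 6: (61 xor f5) xor 20 = 94 xor 20 = b4
byte 7: (66 xor eb) xor 74 = 8d xor 74 = f9
byte 8: (fa xor 90) xor 68 = 6a xor 68 = 02

9b8ea6a9306fb4f902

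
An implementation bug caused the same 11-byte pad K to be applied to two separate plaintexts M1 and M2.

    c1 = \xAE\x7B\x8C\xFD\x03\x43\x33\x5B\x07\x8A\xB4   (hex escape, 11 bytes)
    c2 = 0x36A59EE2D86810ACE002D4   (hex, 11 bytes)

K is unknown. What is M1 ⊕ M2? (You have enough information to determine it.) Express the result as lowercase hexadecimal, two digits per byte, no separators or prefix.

c1 ⊕ c2 = (M1 ⊕ K) ⊕ (M2 ⊕ K) = M1 ⊕ M2 — the shared key cancels under XOR.
ae XOR 36 = 98
7b XOR a5 = de
8c XOR 9e = 12
fd XOR e2 = 1f
03 XOR d8 = db
43 XOR 68 = 2b
33 XOR 10 = 23
5b XOR ac = f7
07 XOR e0 = e7
8a XOR 02 = 88
b4 XOR d4 = 60

98de121fdb2b23f7e78860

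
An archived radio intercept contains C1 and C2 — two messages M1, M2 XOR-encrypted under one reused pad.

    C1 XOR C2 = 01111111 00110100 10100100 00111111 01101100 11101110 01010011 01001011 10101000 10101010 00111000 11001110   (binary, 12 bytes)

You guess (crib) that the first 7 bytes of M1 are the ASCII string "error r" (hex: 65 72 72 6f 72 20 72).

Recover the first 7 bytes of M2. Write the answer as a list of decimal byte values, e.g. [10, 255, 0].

Since C1 ⊕ C2 = M1 ⊕ M2, XORing with the guessed M1 bytes yields the corresponding M2 bytes: M2 = (C1 ⊕ C2) ⊕ M1.
7f ⊕ 65 = 1a
34 ⊕ 72 = 46
a4 ⊕ 72 = d6
3f ⊕ 6f = 50
6c ⊕ 72 = 1e
ee ⊕ 20 = ce
53 ⊕ 72 = 21

[26, 70, 214, 80, 30, 206, 33]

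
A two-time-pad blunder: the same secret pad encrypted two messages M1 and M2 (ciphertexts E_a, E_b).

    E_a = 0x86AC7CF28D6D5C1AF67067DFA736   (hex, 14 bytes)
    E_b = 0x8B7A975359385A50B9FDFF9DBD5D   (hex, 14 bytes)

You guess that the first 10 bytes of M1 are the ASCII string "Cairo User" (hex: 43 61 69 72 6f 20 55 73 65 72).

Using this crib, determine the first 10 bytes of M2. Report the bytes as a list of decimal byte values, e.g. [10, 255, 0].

[78, 183, 130, 211, 187, 117, 83, 57, 42, 255]

First, E_a ⊕ E_b = (M1 ⊕ K) ⊕ (M2 ⊕ K) = M1 ⊕ M2, so the key drops out. Then M2 = (M1 ⊕ M2) ⊕ M1 over the first 10 bytes.
byte 0: (86 ⊕ 8b) ⊕ 43 = 0d ⊕ 43 = 4e
byte 1: (ac ⊕ 7a) ⊕ 61 = d6 ⊕ 61 = b7
byte 2: (7c ⊕ 97) ⊕ 69 = eb ⊕ 69 = 82
byte 3: (f2 ⊕ 53) ⊕ 72 = a1 ⊕ 72 = d3
byte 4: (8d ⊕ 59) ⊕ 6f = d4 ⊕ 6f = bb
byte 5: (6d ⊕ 38) ⊕ 20 = 55 ⊕ 20 = 75
byte 6: (5c ⊕ 5a) ⊕ 55 = 06 ⊕ 55 = 53
byte 7: (1a ⊕ 50) ⊕ 73 = 4a ⊕ 73 = 39
byte 8: (f6 ⊕ b9) ⊕ 65 = 4f ⊕ 65 = 2a
byte 9: (70 ⊕ fd) ⊕ 72 = 8d ⊕ 72 = ff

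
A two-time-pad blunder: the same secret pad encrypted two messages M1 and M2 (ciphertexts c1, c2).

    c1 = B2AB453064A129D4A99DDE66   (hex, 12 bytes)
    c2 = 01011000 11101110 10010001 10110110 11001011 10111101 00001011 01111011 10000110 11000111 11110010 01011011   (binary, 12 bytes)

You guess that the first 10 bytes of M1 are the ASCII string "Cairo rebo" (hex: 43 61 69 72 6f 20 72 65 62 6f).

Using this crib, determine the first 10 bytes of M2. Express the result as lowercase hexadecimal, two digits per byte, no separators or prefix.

First, c1 ⊕ c2 = (M1 ⊕ K) ⊕ (M2 ⊕ K) = M1 ⊕ M2, so the key drops out. Then M2 = (M1 ⊕ M2) ⊕ M1 over the first 10 bytes.
byte 0: (b2 XOR 58) XOR 43 = ea XOR 43 = a9
byte 1: (ab XOR ee) XOR 61 = 45 XOR 61 = 24
byte 2: (45 XOR 91) XOR 69 = d4 XOR 69 = bd
byte 3: (30 XOR b6) XOR 72 = 86 XOR 72 = f4
byte 4: (64 XOR cb) XOR 6f = af XOR 6f = c0
byte 5: (a1 XOR bd) XOR 20 = 1c XOR 20 = 3c
byte 6: (29 XOR 0b) XOR 72 = 22 XOR 72 = 50
byte 7: (d4 XOR 7b) XOR 65 = af XOR 65 = ca
byte 8: (a9 XOR 86) XOR 62 = 2f XOR 62 = 4d
byte 9: (9d XOR c7) XOR 6f = 5a XOR 6f = 35

a924bdf4c03c50ca4d35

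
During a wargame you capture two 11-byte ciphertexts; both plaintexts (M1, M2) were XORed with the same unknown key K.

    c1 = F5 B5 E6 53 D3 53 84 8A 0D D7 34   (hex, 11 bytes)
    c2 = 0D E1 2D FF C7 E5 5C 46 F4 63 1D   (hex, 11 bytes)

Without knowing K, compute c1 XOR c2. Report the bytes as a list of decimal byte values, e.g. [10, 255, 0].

[248, 84, 203, 172, 20, 182, 216, 204, 249, 180, 41]

c1 ⊕ c2 = (M1 ⊕ K) ⊕ (M2 ⊕ K) = M1 ⊕ M2 — the shared key cancels under XOR.
byte 0: f5 XOR 0d = f8
byte 1: b5 XOR e1 = 54
byte 2: e6 XOR 2d = cb
byte 3: 53 XOR ff = ac
byte 4: d3 XOR c7 = 14
byte 5: 53 XOR e5 = b6
byte 6: 84 XOR 5c = d8
byte 7: 8a XOR 46 = cc
byte 8: 0d XOR f4 = f9
byte 9: d7 XOR 63 = b4
byte 10: 34 XOR 1d = 29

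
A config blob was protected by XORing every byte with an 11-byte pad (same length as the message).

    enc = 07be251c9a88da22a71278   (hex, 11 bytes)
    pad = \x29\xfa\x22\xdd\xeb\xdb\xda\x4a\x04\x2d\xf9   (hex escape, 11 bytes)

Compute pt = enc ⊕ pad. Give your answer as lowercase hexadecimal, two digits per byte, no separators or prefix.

2e4407c171530068a33f81

XOR is its own inverse, so applying the key byte-wise gives the result directly.
byte 0: 07 ^ 29 = 2e
byte 1: be ^ fa = 44
byte 2: 25 ^ 22 = 07
byte 3: 1c ^ dd = c1
byte 4: 9a ^ eb = 71
byte 5: 88 ^ db = 53
byte 6: da ^ da = 00
byte 7: 22 ^ 4a = 68
byte 8: a7 ^ 04 = a3
byte 9: 12 ^ 2d = 3f
byte 10: 78 ^ f9 = 81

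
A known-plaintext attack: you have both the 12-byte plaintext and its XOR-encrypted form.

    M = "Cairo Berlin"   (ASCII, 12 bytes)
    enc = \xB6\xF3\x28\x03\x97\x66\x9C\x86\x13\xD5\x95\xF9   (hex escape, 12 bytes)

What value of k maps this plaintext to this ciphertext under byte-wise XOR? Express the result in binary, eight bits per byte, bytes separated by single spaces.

11110101 10010010 01000001 01110001 11111000 01000110 11011110 11100011 01100001 10111001 11111100 10010111

Since enc = M ⊕ k, XORing both sides with M gives k = M ⊕ enc.
byte 0: 43 ⊕ b6 = f5
byte 1: 61 ⊕ f3 = 92
byte 2: 69 ⊕ 28 = 41
byte 3: 72 ⊕ 03 = 71
byte 4: 6f ⊕ 97 = f8
byte 5: 20 ⊕ 66 = 46
byte 6: 42 ⊕ 9c = de
byte 7: 65 ⊕ 86 = e3
byte 8: 72 ⊕ 13 = 61
byte 9: 6c ⊕ d5 = b9
byte 10: 69 ⊕ 95 = fc
byte 11: 6e ⊕ f9 = 97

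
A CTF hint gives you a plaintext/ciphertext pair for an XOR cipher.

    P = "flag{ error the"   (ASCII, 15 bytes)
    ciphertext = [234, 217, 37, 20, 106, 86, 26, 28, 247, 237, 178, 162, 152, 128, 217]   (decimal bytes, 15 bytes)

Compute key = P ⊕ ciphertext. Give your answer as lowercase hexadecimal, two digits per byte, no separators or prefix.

Since ciphertext = P ⊕ key, XORing both sides with P gives key = P ⊕ ciphertext.
66 ^ ea = 8c
6c ^ d9 = b5
61 ^ 25 = 44
67 ^ 14 = 73
7b ^ 6a = 11
20 ^ 56 = 76
65 ^ 1a = 7f
72 ^ 1c = 6e
72 ^ f7 = 85
6f ^ ed = 82
72 ^ b2 = c0
20 ^ a2 = 82
74 ^ 98 = ec
68 ^ 80 = e8
65 ^ d9 = bc

8cb5447311767f6e8582c082ece8bc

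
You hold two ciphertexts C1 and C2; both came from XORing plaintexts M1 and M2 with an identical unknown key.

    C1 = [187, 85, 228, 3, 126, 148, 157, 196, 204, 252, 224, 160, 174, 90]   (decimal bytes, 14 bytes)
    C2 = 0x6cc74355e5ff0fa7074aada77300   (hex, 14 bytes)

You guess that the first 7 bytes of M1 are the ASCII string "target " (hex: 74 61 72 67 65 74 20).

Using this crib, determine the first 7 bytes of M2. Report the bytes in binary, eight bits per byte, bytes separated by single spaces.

10100011 11110011 11010101 00110001 11111110 00011111 10110010

First, C1 ⊕ C2 = (M1 ⊕ K) ⊕ (M2 ⊕ K) = M1 ⊕ M2, so the key drops out. Then M2 = (M1 ⊕ M2) ⊕ M1 over the first 7 bytes.
byte 0: (bb ^ 6c) ^ 74 = d7 ^ 74 = a3
byte 1: (55 ^ c7) ^ 61 = 92 ^ 61 = f3
byte 2: (e4 ^ 43) ^ 72 = a7 ^ 72 = d5
byte 3: (03 ^ 55) ^ 67 = 56 ^ 67 = 31
byte 4: (7e ^ e5) ^ 65 = 9b ^ 65 = fe
byte 5: (94 ^ ff) ^ 74 = 6b ^ 74 = 1f
byte 6: (9d ^ 0f) ^ 20 = 92 ^ 20 = b2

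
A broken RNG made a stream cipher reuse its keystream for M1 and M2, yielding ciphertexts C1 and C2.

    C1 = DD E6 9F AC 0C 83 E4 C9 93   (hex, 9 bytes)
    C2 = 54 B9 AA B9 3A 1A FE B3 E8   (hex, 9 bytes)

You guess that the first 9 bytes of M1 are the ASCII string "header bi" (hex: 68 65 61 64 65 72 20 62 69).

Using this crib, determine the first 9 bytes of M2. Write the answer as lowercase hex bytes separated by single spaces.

e1 3a 54 71 53 eb 3a 18 12

First, C1 ⊕ C2 = (M1 ⊕ K) ⊕ (M2 ⊕ K) = M1 ⊕ M2, so the key drops out. Then M2 = (M1 ⊕ M2) ⊕ M1 over the first 9 bytes.
byte 0: (dd ^ 54) ^ 68 = 89 ^ 68 = e1
byte 1: (e6 ^ b9) ^ 65 = 5f ^ 65 = 3a
byte 2: (9f ^ aa) ^ 61 = 35 ^ 61 = 54
byte 3: (ac ^ b9) ^ 64 = 15 ^ 64 = 71
byte 4: (0c ^ 3a) ^ 65 = 36 ^ 65 = 53
byte 5: (83 ^ 1a) ^ 72 = 99 ^ 72 = eb
byte 6: (e4 ^ fe) ^ 20 = 1a ^ 20 = 3a
byte 7: (c9 ^ b3) ^ 62 = 7a ^ 62 = 18
byte 8: (93 ^ e8) ^ 69 = 7b ^ 69 = 12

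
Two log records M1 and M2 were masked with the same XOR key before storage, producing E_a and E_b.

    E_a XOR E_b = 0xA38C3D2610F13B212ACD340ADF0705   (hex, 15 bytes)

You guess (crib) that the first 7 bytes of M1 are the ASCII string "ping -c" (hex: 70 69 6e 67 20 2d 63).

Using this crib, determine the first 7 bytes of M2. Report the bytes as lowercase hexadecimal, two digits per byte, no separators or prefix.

d3e5534130dc58

Since E_a ⊕ E_b = M1 ⊕ M2, XORing with the guessed M1 bytes yields the corresponding M2 bytes: M2 = (E_a ⊕ E_b) ⊕ M1.
10100011 XOR 01110000 = 11010011
10001100 XOR 01101001 = 11100101
00111101 XOR 01101110 = 01010011
00100110 XOR 01100111 = 01000001
00010000 XOR 00100000 = 00110000
11110001 XOR 00101101 = 11011100
00111011 XOR 01100011 = 01011000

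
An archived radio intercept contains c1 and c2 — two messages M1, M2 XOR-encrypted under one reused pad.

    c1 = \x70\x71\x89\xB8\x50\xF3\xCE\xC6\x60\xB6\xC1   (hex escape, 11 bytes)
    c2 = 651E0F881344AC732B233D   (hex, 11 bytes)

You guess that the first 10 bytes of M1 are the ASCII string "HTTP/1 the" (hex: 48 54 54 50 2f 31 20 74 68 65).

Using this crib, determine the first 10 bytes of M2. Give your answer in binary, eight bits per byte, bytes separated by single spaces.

First, c1 ⊕ c2 = (M1 ⊕ K) ⊕ (M2 ⊕ K) = M1 ⊕ M2, so the key drops out. Then M2 = (M1 ⊕ M2) ⊕ M1 over the first 10 bytes.
byte 0: (70 ⊕ 65) ⊕ 48 = 15 ⊕ 48 = 5d
byte 1: (71 ⊕ 1e) ⊕ 54 = 6f ⊕ 54 = 3b
byte 2: (89 ⊕ 0f) ⊕ 54 = 86 ⊕ 54 = d2
byte 3: (b8 ⊕ 88) ⊕ 50 = 30 ⊕ 50 = 60
byte 4: (50 ⊕ 13) ⊕ 2f = 43 ⊕ 2f = 6c
byte 5: (f3 ⊕ 44) ⊕ 31 = b7 ⊕ 31 = 86
byte 6: (ce ⊕ ac) ⊕ 20 = 62 ⊕ 20 = 42
byte 7: (c6 ⊕ 73) ⊕ 74 = b5 ⊕ 74 = c1
byte 8: (60 ⊕ 2b) ⊕ 68 = 4b ⊕ 68 = 23
byte 9: (b6 ⊕ 23) ⊕ 65 = 95 ⊕ 65 = f0

01011101 00111011 11010010 01100000 01101100 10000110 01000010 11000001 00100011 11110000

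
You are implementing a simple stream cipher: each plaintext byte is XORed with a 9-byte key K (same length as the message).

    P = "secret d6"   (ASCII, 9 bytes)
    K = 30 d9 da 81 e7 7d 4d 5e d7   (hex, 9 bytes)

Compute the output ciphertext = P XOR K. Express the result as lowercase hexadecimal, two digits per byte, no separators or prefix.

43bcb9f382096d3ae1

XOR is its own inverse, so applying the key byte-wise gives the result directly.
73 xor 30 = 43
65 xor d9 = bc
63 xor da = b9
72 xor 81 = f3
65 xor e7 = 82
74 xor 7d = 09
20 xor 4d = 6d
64 xor 5e = 3a
36 xor d7 = e1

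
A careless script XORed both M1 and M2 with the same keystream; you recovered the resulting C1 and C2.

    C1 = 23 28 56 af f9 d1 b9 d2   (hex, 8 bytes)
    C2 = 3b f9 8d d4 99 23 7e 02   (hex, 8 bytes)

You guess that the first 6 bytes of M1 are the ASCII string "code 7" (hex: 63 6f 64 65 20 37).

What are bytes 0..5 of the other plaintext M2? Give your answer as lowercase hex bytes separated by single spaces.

First, C1 ⊕ C2 = (M1 ⊕ K) ⊕ (M2 ⊕ K) = M1 ⊕ M2, so the key drops out. Then M2 = (M1 ⊕ M2) ⊕ M1 over the first 6 bytes.
byte 0: (23 XOR 3b) XOR 63 = 18 XOR 63 = 7b
byte 1: (28 XOR f9) XOR 6f = d1 XOR 6f = be
byte 2: (56 XOR 8d) XOR 64 = db XOR 64 = bf
byte 3: (af XOR d4) XOR 65 = 7b XOR 65 = 1e
byte 4: (f9 XOR 99) XOR 20 = 60 XOR 20 = 40
byte 5: (d1 XOR 23) XOR 37 = f2 XOR 37 = c5

7b be bf 1e 40 c5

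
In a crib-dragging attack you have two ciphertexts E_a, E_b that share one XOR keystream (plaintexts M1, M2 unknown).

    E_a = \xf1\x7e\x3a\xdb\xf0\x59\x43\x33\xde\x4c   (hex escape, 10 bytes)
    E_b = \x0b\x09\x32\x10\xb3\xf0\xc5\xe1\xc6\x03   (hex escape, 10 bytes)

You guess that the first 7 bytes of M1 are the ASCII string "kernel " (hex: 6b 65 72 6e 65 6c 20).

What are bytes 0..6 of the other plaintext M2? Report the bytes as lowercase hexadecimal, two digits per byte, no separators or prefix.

91127aa526c5a6

First, E_a ⊕ E_b = (M1 ⊕ K) ⊕ (M2 ⊕ K) = M1 ⊕ M2, so the key drops out. Then M2 = (M1 ⊕ M2) ⊕ M1 over the first 7 bytes.
byte 0: (f1 ^ 0b) ^ 6b = fa ^ 6b = 91
byte 1: (7e ^ 09) ^ 65 = 77 ^ 65 = 12
byte 2: (3a ^ 32) ^ 72 = 08 ^ 72 = 7a
byte 3: (db ^ 10) ^ 6e = cb ^ 6e = a5
byte 4: (f0 ^ b3) ^ 65 = 43 ^ 65 = 26
byte 5: (59 ^ f0) ^ 6c = a9 ^ 6c = c5
byte 6: (43 ^ c5) ^ 20 = 86 ^ 20 = a6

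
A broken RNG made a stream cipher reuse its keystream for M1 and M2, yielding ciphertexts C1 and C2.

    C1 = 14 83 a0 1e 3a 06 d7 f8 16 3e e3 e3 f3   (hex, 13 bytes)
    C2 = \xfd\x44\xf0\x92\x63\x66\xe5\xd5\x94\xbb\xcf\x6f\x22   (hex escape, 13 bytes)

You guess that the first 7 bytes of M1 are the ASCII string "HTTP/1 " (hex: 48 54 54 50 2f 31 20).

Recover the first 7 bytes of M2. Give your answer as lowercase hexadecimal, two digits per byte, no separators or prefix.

a19304dc765112

First, C1 ⊕ C2 = (M1 ⊕ K) ⊕ (M2 ⊕ K) = M1 ⊕ M2, so the key drops out. Then M2 = (M1 ⊕ M2) ⊕ M1 over the first 7 bytes.
byte 0: (14 ^ fd) ^ 48 = e9 ^ 48 = a1
byte 1: (83 ^ 44) ^ 54 = c7 ^ 54 = 93
byte 2: (a0 ^ f0) ^ 54 = 50 ^ 54 = 04
byte 3: (1e ^ 92) ^ 50 = 8c ^ 50 = dc
byte 4: (3a ^ 63) ^ 2f = 59 ^ 2f = 76
byte 5: (06 ^ 66) ^ 31 = 60 ^ 31 = 51
byte 6: (d7 ^ e5) ^ 20 = 32 ^ 20 = 12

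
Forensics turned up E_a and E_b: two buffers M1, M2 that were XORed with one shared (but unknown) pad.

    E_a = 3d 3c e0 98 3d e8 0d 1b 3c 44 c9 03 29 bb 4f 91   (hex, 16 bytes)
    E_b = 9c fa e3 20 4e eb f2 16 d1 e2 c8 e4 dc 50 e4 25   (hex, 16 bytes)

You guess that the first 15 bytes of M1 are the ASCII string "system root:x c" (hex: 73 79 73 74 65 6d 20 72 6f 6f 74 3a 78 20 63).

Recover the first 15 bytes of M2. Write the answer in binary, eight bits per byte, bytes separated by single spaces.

First, E_a ⊕ E_b = (M1 ⊕ K) ⊕ (M2 ⊕ K) = M1 ⊕ M2, so the key drops out. Then M2 = (M1 ⊕ M2) ⊕ M1 over the first 15 bytes.
byte 0: (3d ⊕ 9c) ⊕ 73 = a1 ⊕ 73 = d2
byte 1: (3c ⊕ fa) ⊕ 79 = c6 ⊕ 79 = bf
byte 2: (e0 ⊕ e3) ⊕ 73 = 03 ⊕ 73 = 70
byte 3: (98 ⊕ 20) ⊕ 74 = b8 ⊕ 74 = cc
byte 4: (3d ⊕ 4e) ⊕ 65 = 73 ⊕ 65 = 16
byte 5: (e8 ⊕ eb) ⊕ 6d = 03 ⊕ 6d = 6e
byte 6: (0d ⊕ f2) ⊕ 20 = ff ⊕ 20 = df
byte 7: (1b ⊕ 16) ⊕ 72 = 0d ⊕ 72 = 7f
byte 8: (3c ⊕ d1) ⊕ 6f = ed ⊕ 6f = 82
byte 9: (44 ⊕ e2) ⊕ 6f = a6 ⊕ 6f = c9
byte 10: (c9 ⊕ c8) ⊕ 74 = 01 ⊕ 74 = 75
byte 11: (03 ⊕ e4) ⊕ 3a = e7 ⊕ 3a = dd
byte 12: (29 ⊕ dc) ⊕ 78 = f5 ⊕ 78 = 8d
byte 13: (bb ⊕ 50) ⊕ 20 = eb ⊕ 20 = cb
byte 14: (4f ⊕ e4) ⊕ 63 = ab ⊕ 63 = c8

11010010 10111111 01110000 11001100 00010110 01101110 11011111 01111111 10000010 11001001 01110101 11011101 10001101 11001011 11001000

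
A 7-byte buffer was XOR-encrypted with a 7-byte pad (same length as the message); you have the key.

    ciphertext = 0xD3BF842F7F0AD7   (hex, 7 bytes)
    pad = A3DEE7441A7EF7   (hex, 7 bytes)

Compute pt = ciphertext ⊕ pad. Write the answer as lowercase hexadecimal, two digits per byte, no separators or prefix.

7061636b657420

d3 xor a3 = 70
bf xor de = 61
84 xor e7 = 63
2f xor 44 = 6b
7f xor 1a = 65
0a xor 7e = 74
d7 xor f7 = 20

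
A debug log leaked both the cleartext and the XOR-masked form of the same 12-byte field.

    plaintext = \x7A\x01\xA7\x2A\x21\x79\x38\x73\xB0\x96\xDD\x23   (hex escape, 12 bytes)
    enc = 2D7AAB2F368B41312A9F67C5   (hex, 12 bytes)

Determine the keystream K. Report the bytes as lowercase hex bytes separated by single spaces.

57 7b 0c 05 17 f2 79 42 9a 09 ba e6

Since enc = plaintext ⊕ K, XORing both sides with plaintext gives K = plaintext ⊕ enc.
byte 0: 122 xor  45 =  87
byte 1:   1 xor 122 = 123
byte 2: 167 xor 171 =  12
byte 3:  42 xor  47 =   5
byte 4:  33 xor  54 =  23
byte 5: 121 xor 139 = 242
byte 6:  56 xor  65 = 121
byte 7: 115 xor  49 =  66
byte 8: 176 xor  42 = 154
byte 9: 150 xor 159 =   9
byte 10: 221 xor 103 = 186
byte 11:  35 xor 197 = 230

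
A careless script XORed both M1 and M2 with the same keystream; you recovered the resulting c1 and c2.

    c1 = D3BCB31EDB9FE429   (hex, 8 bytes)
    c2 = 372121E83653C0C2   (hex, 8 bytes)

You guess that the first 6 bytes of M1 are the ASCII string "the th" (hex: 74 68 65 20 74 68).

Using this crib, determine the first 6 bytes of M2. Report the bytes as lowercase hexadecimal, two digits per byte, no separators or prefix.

First, c1 ⊕ c2 = (M1 ⊕ K) ⊕ (M2 ⊕ K) = M1 ⊕ M2, so the key drops out. Then M2 = (M1 ⊕ M2) ⊕ M1 over the first 6 bytes.
byte 0: (d3 XOR 37) XOR 74 = e4 XOR 74 = 90
byte 1: (bc XOR 21) XOR 68 = 9d XOR 68 = f5
byte 2: (b3 XOR 21) XOR 65 = 92 XOR 65 = f7
byte 3: (1e XOR e8) XOR 20 = f6 XOR 20 = d6
byte 4: (db XOR 36) XOR 74 = ed XOR 74 = 99
byte 5: (9f XOR 53) XOR 68 = cc XOR 68 = a4

90f5f7d699a4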